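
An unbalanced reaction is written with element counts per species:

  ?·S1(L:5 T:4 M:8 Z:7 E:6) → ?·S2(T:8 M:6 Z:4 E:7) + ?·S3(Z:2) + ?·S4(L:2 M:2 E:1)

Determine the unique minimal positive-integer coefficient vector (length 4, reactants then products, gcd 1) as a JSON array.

L: 2·5 = 10 | 1·0+5·0+5·2 = 10
T: 2·4 = 8 | 1·8+5·0+5·0 = 8
M: 2·8 = 16 | 1·6+5·0+5·2 = 16
Z: 2·7 = 14 | 1·4+5·2+5·0 = 14
E: 2·6 = 12 | 1·7+5·0+5·1 = 12
gcd(2,1,5,5) = 1

Coefficients: [2, 1, 5, 5]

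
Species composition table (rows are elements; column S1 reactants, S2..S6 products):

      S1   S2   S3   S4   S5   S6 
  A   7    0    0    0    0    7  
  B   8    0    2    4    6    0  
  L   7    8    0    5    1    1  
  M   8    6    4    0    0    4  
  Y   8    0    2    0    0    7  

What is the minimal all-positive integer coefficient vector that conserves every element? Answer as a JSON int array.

A: 6·7 = 42 | 2·0+3·0+3·0+5·0+6·7 = 42
B: 6·8 = 48 | 2·0+3·2+3·4+5·6+6·0 = 48
L: 6·7 = 42 | 2·8+3·0+3·5+5·1+6·1 = 42
M: 6·8 = 48 | 2·6+3·4+3·0+5·0+6·4 = 48
Y: 6·8 = 48 | 2·0+3·2+3·0+5·0+6·7 = 48
gcd(6,2,3,3,5,6) = 1

Coefficients: [6, 2, 3, 3, 5, 6]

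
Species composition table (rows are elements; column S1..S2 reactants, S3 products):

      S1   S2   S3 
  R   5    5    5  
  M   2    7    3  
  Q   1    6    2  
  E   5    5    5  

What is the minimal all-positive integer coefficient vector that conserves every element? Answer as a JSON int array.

Coefficients: [4, 1, 5]

R: 4·5+1·5 = 25 | 5·5 = 25
M: 4·2+1·7 = 15 | 5·3 = 15
Q: 4·1+1·6 = 10 | 5·2 = 10
E: 4·5+1·5 = 25 | 5·5 = 25
gcd(4,1,5) = 1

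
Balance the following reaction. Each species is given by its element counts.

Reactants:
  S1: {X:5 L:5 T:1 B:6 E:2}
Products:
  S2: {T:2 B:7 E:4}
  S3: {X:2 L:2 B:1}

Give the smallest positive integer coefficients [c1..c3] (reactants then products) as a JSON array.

X: 2·5 = 10 | 1·0+5·2 = 10
L: 2·5 = 10 | 1·0+5·2 = 10
T: 2·1 = 2 | 1·2+5·0 = 2
B: 2·6 = 12 | 1·7+5·1 = 12
E: 2·2 = 4 | 1·4+5·0 = 4
gcd(2,1,5) = 1

Coefficients: [2, 1, 5]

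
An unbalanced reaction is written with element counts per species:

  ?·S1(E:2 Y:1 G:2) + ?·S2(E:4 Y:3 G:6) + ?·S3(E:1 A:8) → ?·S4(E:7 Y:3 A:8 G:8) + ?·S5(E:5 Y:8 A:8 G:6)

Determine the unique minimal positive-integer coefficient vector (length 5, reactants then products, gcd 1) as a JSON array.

E: 5·2+6·4+6·1 = 40 | 5·7+1·5 = 40
Y: 5·1+6·3+6·0 = 23 | 5·3+1·8 = 23
A: 5·0+6·0+6·8 = 48 | 5·8+1·8 = 48
G: 5·2+6·6+6·0 = 46 | 5·8+1·6 = 46
gcd(5,6,6,5,1) = 1

Coefficients: [5, 6, 6, 5, 1]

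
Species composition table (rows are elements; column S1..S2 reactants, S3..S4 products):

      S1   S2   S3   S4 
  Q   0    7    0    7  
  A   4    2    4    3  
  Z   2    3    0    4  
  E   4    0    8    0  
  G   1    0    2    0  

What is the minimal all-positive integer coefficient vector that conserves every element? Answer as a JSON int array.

Q: 2·0+4·7 = 28 | 1·0+4·7 = 28
A: 2·4+4·2 = 16 | 1·4+4·3 = 16
Z: 2·2+4·3 = 16 | 1·0+4·4 = 16
E: 2·4+4·0 = 8 | 1·8+4·0 = 8
G: 2·1+4·0 = 2 | 1·2+4·0 = 2
gcd(2,4,1,4) = 1

Coefficients: [2, 4, 1, 4]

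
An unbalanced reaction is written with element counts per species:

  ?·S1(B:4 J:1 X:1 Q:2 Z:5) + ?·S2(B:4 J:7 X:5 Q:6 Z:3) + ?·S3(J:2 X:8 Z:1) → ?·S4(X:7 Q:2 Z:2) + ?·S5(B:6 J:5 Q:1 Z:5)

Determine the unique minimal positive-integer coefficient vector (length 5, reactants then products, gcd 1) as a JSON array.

B: 5·4+1·4+4·0 = 24 | 6·0+4·6 = 24
J: 5·1+1·7+4·2 = 20 | 6·0+4·5 = 20
X: 5·1+1·5+4·8 = 42 | 6·7+4·0 = 42
Q: 5·2+1·6+4·0 = 16 | 6·2+4·1 = 16
Z: 5·5+1·3+4·1 = 32 | 6·2+4·5 = 32
gcd(5,1,4,6,4) = 1

Coefficients: [5, 1, 4, 6, 4]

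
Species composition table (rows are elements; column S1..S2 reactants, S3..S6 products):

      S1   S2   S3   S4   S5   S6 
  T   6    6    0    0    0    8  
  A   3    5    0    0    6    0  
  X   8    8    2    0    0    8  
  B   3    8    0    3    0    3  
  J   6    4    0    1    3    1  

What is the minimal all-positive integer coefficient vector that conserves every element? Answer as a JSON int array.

Coefficients: [1, 3, 4, 6, 3, 3]

T: 1·6+3·6 = 24 | 4·0+6·0+3·0+3·8 = 24
A: 1·3+3·5 = 18 | 4·0+6·0+3·6+3·0 = 18
X: 1·8+3·8 = 32 | 4·2+6·0+3·0+3·8 = 32
B: 1·3+3·8 = 27 | 4·0+6·3+3·0+3·3 = 27
J: 1·6+3·4 = 18 | 4·0+6·1+3·3+3·1 = 18
gcd(1,3,4,6,3,3) = 1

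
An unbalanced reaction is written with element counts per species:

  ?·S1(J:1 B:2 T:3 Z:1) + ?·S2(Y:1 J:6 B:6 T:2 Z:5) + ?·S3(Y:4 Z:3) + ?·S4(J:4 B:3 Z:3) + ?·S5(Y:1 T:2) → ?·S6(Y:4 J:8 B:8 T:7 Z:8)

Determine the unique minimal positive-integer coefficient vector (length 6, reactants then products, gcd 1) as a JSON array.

Coefficients: [2, 1, 1, 2, 3, 2]

Y: 2·0+1·1+1·4+2·0+3·1 = 8 | 2·4 = 8
J: 2·1+1·6+1·0+2·4+3·0 = 16 | 2·8 = 16
B: 2·2+1·6+1·0+2·3+3·0 = 16 | 2·8 = 16
T: 2·3+1·2+1·0+2·0+3·2 = 14 | 2·7 = 14
Z: 2·1+1·5+1·3+2·3+3·0 = 16 | 2·8 = 16
gcd(2,1,1,2,3,2) = 1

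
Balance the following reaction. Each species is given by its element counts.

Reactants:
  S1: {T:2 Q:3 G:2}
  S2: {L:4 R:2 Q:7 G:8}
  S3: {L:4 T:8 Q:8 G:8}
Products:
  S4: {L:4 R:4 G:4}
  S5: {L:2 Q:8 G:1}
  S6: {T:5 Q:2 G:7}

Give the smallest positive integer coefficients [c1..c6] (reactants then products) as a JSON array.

Coefficients: [6, 2, 1, 1, 4, 4]

L: 6·0+2·4+1·4 = 12 | 1·4+4·2+4·0 = 12
R: 6·0+2·2+1·0 = 4 | 1·4+4·0+4·0 = 4
T: 6·2+2·0+1·8 = 20 | 1·0+4·0+4·5 = 20
Q: 6·3+2·7+1·8 = 40 | 1·0+4·8+4·2 = 40
G: 6·2+2·8+1·8 = 36 | 1·4+4·1+4·7 = 36
gcd(6,2,1,1,4,4) = 1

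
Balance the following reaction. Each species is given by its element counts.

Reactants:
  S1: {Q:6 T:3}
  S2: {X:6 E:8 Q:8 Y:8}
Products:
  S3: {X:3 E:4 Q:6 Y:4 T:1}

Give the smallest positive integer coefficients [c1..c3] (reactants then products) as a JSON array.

X: 2·0+3·6 = 18 | 6·3 = 18
E: 2·0+3·8 = 24 | 6·4 = 24
Q: 2·6+3·8 = 36 | 6·6 = 36
Y: 2·0+3·8 = 24 | 6·4 = 24
T: 2·3+3·0 = 6 | 6·1 = 6
gcd(2,3,6) = 1

Coefficients: [2, 3, 6]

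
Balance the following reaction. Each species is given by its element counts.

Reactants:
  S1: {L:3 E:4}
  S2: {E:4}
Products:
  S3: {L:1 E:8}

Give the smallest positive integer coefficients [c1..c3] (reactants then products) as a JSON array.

L: 1·3+5·0 = 3 | 3·1 = 3
E: 1·4+5·4 = 24 | 3·8 = 24
gcd(1,5,3) = 1

Coefficients: [1, 5, 3]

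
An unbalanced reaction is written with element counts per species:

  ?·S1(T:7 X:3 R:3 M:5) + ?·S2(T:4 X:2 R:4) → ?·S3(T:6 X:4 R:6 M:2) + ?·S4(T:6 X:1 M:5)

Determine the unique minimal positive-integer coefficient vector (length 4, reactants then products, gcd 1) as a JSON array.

Coefficients: [6, 3, 5, 4]

T: 6·7+3·4 = 54 | 5·6+4·6 = 54
X: 6·3+3·2 = 24 | 5·4+4·1 = 24
R: 6·3+3·4 = 30 | 5·6+4·0 = 30
M: 6·5+3·0 = 30 | 5·2+4·5 = 30
gcd(6,3,5,4) = 1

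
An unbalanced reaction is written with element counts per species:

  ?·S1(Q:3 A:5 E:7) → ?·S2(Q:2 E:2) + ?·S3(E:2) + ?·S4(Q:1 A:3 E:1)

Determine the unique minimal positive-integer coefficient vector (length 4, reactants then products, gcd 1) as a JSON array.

Coefficients: [3, 2, 6, 5]

Q: 3·3 = 9 | 2·2+6·0+5·1 = 9
A: 3·5 = 15 | 2·0+6·0+5·3 = 15
E: 3·7 = 21 | 2·2+6·2+5·1 = 21
gcd(3,2,6,5) = 1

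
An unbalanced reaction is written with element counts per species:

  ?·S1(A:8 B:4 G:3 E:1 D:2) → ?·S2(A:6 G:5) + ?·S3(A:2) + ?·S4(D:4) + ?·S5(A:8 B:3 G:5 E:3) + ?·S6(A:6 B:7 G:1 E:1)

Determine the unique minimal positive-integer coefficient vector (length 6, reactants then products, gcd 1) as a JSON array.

A: 6·8 = 48 | 2·6+5·2+3·0+1·8+3·6 = 48
B: 6·4 = 24 | 2·0+5·0+3·0+1·3+3·7 = 24
G: 6·3 = 18 | 2·5+5·0+3·0+1·5+3·1 = 18
E: 6·1 = 6 | 2·0+5·0+3·0+1·3+3·1 = 6
D: 6·2 = 12 | 2·0+5·0+3·4+1·0+3·0 = 12
gcd(6,2,5,3,1,3) = 1

Coefficients: [6, 2, 5, 3, 1, 3]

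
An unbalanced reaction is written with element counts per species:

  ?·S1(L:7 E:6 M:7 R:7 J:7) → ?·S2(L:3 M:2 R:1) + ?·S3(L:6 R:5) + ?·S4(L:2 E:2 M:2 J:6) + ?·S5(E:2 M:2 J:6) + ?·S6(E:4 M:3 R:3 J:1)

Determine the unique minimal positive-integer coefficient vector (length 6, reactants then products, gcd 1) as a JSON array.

Coefficients: [5, 5, 3, 1, 4, 5]

L: 5·7 = 35 | 5·3+3·6+1·2+4·0+5·0 = 35
E: 5·6 = 30 | 5·0+3·0+1·2+4·2+5·4 = 30
M: 5·7 = 35 | 5·2+3·0+1·2+4·2+5·3 = 35
R: 5·7 = 35 | 5·1+3·5+1·0+4·0+5·3 = 35
J: 5·7 = 35 | 5·0+3·0+1·6+4·6+5·1 = 35
gcd(5,5,3,1,4,5) = 1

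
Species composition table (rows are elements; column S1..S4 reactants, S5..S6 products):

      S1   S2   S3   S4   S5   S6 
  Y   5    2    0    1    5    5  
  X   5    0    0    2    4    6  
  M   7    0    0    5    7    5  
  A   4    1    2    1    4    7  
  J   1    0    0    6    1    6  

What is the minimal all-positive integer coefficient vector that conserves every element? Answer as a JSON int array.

Coefficients: [4, 2, 2, 1, 4, 1]

Y: 4·5+2·2+2·0+1·1 = 25 | 4·5+1·5 = 25
X: 4·5+2·0+2·0+1·2 = 22 | 4·4+1·6 = 22
M: 4·7+2·0+2·0+1·5 = 33 | 4·7+1·5 = 33
A: 4·4+2·1+2·2+1·1 = 23 | 4·4+1·7 = 23
J: 4·1+2·0+2·0+1·6 = 10 | 4·1+1·6 = 10
gcd(4,2,2,1,4,1) = 1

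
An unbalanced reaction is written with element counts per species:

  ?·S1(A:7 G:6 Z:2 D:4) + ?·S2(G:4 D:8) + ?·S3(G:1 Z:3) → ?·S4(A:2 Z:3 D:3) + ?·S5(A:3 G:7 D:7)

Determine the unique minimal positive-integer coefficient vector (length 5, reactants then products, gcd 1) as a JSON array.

Coefficients: [3, 4, 1, 3, 5]

A: 3·7+4·0+1·0 = 21 | 3·2+5·3 = 21
G: 3·6+4·4+1·1 = 35 | 3·0+5·7 = 35
Z: 3·2+4·0+1·3 = 9 | 3·3+5·0 = 9
D: 3·4+4·8+1·0 = 44 | 3·3+5·7 = 44
gcd(3,4,1,3,5) = 1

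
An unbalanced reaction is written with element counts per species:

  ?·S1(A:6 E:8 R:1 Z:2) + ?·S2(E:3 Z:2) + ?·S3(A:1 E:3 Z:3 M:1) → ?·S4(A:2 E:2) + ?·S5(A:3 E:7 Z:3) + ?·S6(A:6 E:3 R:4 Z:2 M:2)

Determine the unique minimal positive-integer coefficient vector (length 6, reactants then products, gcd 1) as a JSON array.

Coefficients: [4, 3, 2, 1, 6, 1]

A: 4·6+3·0+2·1 = 26 | 1·2+6·3+1·6 = 26
E: 4·8+3·3+2·3 = 47 | 1·2+6·7+1·3 = 47
R: 4·1+3·0+2·0 = 4 | 1·0+6·0+1·4 = 4
Z: 4·2+3·2+2·3 = 20 | 1·0+6·3+1·2 = 20
M: 4·0+3·0+2·1 = 2 | 1·0+6·0+1·2 = 2
gcd(4,3,2,1,6,1) = 1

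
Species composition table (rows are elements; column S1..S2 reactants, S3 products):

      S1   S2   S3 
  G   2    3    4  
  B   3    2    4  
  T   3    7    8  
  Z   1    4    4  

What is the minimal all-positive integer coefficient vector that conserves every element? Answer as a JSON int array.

G: 4·2+4·3 = 20 | 5·4 = 20
B: 4·3+4·2 = 20 | 5·4 = 20
T: 4·3+4·7 = 40 | 5·8 = 40
Z: 4·1+4·4 = 20 | 5·4 = 20
gcd(4,4,5) = 1

Coefficients: [4, 4, 5]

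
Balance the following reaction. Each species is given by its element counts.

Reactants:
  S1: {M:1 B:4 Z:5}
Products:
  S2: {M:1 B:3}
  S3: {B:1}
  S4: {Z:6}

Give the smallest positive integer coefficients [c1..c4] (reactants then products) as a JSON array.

M: 6·1 = 6 | 6·1+6·0+5·0 = 6
B: 6·4 = 24 | 6·3+6·1+5·0 = 24
Z: 6·5 = 30 | 6·0+6·0+5·6 = 30
gcd(6,6,6,5) = 1

Coefficients: [6, 6, 6, 5]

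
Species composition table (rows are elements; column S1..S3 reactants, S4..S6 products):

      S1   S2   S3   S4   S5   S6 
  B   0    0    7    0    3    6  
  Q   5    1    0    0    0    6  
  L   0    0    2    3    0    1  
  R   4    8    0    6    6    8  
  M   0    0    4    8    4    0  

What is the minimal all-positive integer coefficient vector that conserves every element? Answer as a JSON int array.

B: 3·0+3·0+3·7 = 21 | 1·0+1·3+3·6 = 21
Q: 3·5+3·1+3·0 = 18 | 1·0+1·0+3·6 = 18
L: 3·0+3·0+3·2 = 6 | 1·3+1·0+3·1 = 6
R: 3·4+3·8+3·0 = 36 | 1·6+1·6+3·8 = 36
M: 3·0+3·0+3·4 = 12 | 1·8+1·4+3·0 = 12
gcd(3,3,3,1,1,3) = 1

Coefficients: [3, 3, 3, 1, 1, 3]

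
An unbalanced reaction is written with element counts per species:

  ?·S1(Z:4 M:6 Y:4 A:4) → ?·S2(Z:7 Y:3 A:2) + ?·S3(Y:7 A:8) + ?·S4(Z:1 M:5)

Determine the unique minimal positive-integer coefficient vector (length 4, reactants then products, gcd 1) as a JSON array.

Z: 5·4 = 20 | 2·7+2·0+6·1 = 20
M: 5·6 = 30 | 2·0+2·0+6·5 = 30
Y: 5·4 = 20 | 2·3+2·7+6·0 = 20
A: 5·4 = 20 | 2·2+2·8+6·0 = 20
gcd(5,2,2,6) = 1

Coefficients: [5, 2, 2, 6]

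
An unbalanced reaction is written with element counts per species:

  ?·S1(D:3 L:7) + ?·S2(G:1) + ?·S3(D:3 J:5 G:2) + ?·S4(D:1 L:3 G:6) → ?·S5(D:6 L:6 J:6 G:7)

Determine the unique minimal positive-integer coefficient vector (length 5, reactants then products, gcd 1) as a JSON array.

Coefficients: [3, 5, 6, 3, 5]

D: 3·3+5·0+6·3+3·1 = 30 | 5·6 = 30
L: 3·7+5·0+6·0+3·3 = 30 | 5·6 = 30
J: 3·0+5·0+6·5+3·0 = 30 | 5·6 = 30
G: 3·0+5·1+6·2+3·6 = 35 | 5·7 = 35
gcd(3,5,6,3,5) = 1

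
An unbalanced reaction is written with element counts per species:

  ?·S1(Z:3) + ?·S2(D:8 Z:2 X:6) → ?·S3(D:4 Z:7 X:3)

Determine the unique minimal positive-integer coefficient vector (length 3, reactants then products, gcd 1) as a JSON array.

D: 4·0+1·8 = 8 | 2·4 = 8
Z: 4·3+1·2 = 14 | 2·7 = 14
X: 4·0+1·6 = 6 | 2·3 = 6
gcd(4,1,2) = 1

Coefficients: [4, 1, 2]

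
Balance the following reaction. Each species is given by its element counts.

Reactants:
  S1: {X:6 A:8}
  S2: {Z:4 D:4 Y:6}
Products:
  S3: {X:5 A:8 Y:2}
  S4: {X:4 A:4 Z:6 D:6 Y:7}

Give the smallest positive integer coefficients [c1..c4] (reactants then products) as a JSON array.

Coefficients: [3, 3, 2, 2]

X: 3·6+3·0 = 18 | 2·5+2·4 = 18
A: 3·8+3·0 = 24 | 2·8+2·4 = 24
Z: 3·0+3·4 = 12 | 2·0+2·6 = 12
D: 3·0+3·4 = 12 | 2·0+2·6 = 12
Y: 3·0+3·6 = 18 | 2·2+2·7 = 18
gcd(3,3,2,2) = 1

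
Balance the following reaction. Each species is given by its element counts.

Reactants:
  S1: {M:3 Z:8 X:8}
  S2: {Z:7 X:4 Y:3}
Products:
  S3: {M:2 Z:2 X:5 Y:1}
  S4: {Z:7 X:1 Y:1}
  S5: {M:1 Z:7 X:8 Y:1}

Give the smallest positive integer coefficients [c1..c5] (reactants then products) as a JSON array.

Coefficients: [5, 5, 6, 6, 3]

M: 5·3+5·0 = 15 | 6·2+6·0+3·1 = 15
Z: 5·8+5·7 = 75 | 6·2+6·7+3·7 = 75
X: 5·8+5·4 = 60 | 6·5+6·1+3·8 = 60
Y: 5·0+5·3 = 15 | 6·1+6·1+3·1 = 15
gcd(5,5,6,6,3) = 1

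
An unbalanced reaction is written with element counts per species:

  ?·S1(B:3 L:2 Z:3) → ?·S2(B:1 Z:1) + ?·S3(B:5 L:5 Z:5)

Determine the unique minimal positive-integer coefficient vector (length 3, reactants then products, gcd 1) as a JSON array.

Coefficients: [5, 5, 2]

B: 5·3 = 15 | 5·1+2·5 = 15
L: 5·2 = 10 | 5·0+2·5 = 10
Z: 5·3 = 15 | 5·1+2·5 = 15
gcd(5,5,2) = 1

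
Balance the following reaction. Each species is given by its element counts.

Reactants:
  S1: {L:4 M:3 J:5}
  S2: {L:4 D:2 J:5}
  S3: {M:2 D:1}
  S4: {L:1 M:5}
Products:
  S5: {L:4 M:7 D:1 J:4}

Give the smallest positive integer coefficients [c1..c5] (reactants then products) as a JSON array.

Coefficients: [3, 1, 3, 4, 5]

L: 3·4+1·4+3·0+4·1 = 20 | 5·4 = 20
M: 3·3+1·0+3·2+4·5 = 35 | 5·7 = 35
D: 3·0+1·2+3·1+4·0 = 5 | 5·1 = 5
J: 3·5+1·5+3·0+4·0 = 20 | 5·4 = 20
gcd(3,1,3,4,5) = 1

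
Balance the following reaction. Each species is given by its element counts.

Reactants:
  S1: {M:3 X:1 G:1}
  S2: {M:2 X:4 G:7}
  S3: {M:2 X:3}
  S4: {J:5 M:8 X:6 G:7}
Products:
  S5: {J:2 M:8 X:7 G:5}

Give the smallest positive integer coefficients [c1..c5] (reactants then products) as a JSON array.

J: 4·0+1·0+5·0+2·5 = 10 | 5·2 = 10
M: 4·3+1·2+5·2+2·8 = 40 | 5·8 = 40
X: 4·1+1·4+5·3+2·6 = 35 | 5·7 = 35
G: 4·1+1·7+5·0+2·7 = 25 | 5·5 = 25
gcd(4,1,5,2,5) = 1

Coefficients: [4, 1, 5, 2, 5]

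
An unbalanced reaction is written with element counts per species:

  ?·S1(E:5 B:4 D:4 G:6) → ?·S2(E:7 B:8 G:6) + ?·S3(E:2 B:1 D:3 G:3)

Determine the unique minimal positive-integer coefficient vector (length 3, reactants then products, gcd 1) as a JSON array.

E: 3·5 = 15 | 1·7+4·2 = 15
B: 3·4 = 12 | 1·8+4·1 = 12
D: 3·4 = 12 | 1·0+4·3 = 12
G: 3·6 = 18 | 1·6+4·3 = 18
gcd(3,1,4) = 1

Coefficients: [3, 1, 4]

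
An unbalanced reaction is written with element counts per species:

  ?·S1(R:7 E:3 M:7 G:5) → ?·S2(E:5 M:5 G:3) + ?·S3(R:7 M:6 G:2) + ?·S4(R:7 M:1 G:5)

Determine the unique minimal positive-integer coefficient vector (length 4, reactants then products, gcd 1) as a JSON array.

Coefficients: [5, 3, 3, 2]

R: 5·7 = 35 | 3·0+3·7+2·7 = 35
E: 5·3 = 15 | 3·5+3·0+2·0 = 15
M: 5·7 = 35 | 3·5+3·6+2·1 = 35
G: 5·5 = 25 | 3·3+3·2+2·5 = 25
gcd(5,3,3,2) = 1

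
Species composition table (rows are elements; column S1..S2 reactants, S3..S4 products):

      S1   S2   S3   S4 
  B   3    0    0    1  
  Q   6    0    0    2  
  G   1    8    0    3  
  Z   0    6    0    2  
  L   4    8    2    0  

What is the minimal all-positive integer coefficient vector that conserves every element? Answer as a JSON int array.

B: 1·3+1·0 = 3 | 6·0+3·1 = 3
Q: 1·6+1·0 = 6 | 6·0+3·2 = 6
G: 1·1+1·8 = 9 | 6·0+3·3 = 9
Z: 1·0+1·6 = 6 | 6·0+3·2 = 6
L: 1·4+1·8 = 12 | 6·2+3·0 = 12
gcd(1,1,6,3) = 1

Coefficients: [1, 1, 6, 3]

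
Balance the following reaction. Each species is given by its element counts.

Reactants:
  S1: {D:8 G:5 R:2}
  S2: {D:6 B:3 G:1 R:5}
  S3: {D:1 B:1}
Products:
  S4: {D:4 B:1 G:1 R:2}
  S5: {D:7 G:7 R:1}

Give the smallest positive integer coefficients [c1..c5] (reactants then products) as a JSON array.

Coefficients: [2, 1, 1, 4, 1]

D: 2·8+1·6+1·1 = 23 | 4·4+1·7 = 23
B: 2·0+1·3+1·1 = 4 | 4·1+1·0 = 4
G: 2·5+1·1+1·0 = 11 | 4·1+1·7 = 11
R: 2·2+1·5+1·0 = 9 | 4·2+1·1 = 9
gcd(2,1,1,4,1) = 1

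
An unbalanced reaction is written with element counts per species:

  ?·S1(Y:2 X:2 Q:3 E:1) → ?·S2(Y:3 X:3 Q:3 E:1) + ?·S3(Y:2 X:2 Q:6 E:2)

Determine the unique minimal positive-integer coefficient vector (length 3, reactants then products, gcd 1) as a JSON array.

Y: 4·2 = 8 | 2·3+1·2 = 8
X: 4·2 = 8 | 2·3+1·2 = 8
Q: 4·3 = 12 | 2·3+1·6 = 12
E: 4·1 = 4 | 2·1+1·2 = 4
gcd(4,2,1) = 1

Coefficients: [4, 2, 1]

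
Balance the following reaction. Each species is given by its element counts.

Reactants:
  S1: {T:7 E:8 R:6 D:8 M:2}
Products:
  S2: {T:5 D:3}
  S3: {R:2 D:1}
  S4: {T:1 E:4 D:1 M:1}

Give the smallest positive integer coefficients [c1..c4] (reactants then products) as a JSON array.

T: 1·7 = 7 | 1·5+3·0+2·1 = 7
E: 1·8 = 8 | 1·0+3·0+2·4 = 8
R: 1·6 = 6 | 1·0+3·2+2·0 = 6
D: 1·8 = 8 | 1·3+3·1+2·1 = 8
M: 1·2 = 2 | 1·0+3·0+2·1 = 2
gcd(1,1,3,2) = 1

Coefficients: [1, 1, 3, 2]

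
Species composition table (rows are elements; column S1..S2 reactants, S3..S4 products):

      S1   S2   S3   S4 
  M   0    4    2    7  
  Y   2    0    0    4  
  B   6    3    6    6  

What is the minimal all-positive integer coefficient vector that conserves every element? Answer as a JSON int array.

M: 4·0+6·4 = 24 | 5·2+2·7 = 24
Y: 4·2+6·0 = 8 | 5·0+2·4 = 8
B: 4·6+6·3 = 42 | 5·6+2·6 = 42
gcd(4,6,5,2) = 1

Coefficients: [4, 6, 5, 2]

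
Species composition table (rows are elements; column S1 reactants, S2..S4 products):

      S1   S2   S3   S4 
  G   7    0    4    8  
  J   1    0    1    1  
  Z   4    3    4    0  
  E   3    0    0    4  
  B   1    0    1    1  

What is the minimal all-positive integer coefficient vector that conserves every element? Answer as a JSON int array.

Coefficients: [4, 4, 1, 3]

G: 4·7 = 28 | 4·0+1·4+3·8 = 28
J: 4·1 = 4 | 4·0+1·1+3·1 = 4
Z: 4·4 = 16 | 4·3+1·4+3·0 = 16
E: 4·3 = 12 | 4·0+1·0+3·4 = 12
B: 4·1 = 4 | 4·0+1·1+3·1 = 4
gcd(4,4,1,3) = 1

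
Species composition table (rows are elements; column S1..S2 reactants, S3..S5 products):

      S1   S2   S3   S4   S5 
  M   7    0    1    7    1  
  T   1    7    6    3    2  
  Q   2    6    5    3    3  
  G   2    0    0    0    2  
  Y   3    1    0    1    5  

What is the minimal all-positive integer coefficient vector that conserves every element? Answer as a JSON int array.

Coefficients: [2, 5, 5, 1, 2]

M: 2·7+5·0 = 14 | 5·1+1·7+2·1 = 14
T: 2·1+5·7 = 37 | 5·6+1·3+2·2 = 37
Q: 2·2+5·6 = 34 | 5·5+1·3+2·3 = 34
G: 2·2+5·0 = 4 | 5·0+1·0+2·2 = 4
Y: 2·3+5·1 = 11 | 5·0+1·1+2·5 = 11
gcd(2,5,5,1,2) = 1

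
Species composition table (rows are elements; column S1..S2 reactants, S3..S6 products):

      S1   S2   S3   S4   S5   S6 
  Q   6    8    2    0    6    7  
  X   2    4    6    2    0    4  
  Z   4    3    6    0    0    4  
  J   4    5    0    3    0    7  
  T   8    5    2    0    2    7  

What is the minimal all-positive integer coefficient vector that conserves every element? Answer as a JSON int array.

Q: 1·6+6·8 = 54 | 1·2+2·0+4·6+4·7 = 54
X: 1·2+6·4 = 26 | 1·6+2·2+4·0+4·4 = 26
Z: 1·4+6·3 = 22 | 1·6+2·0+4·0+4·4 = 22
J: 1·4+6·5 = 34 | 1·0+2·3+4·0+4·7 = 34
T: 1·8+6·5 = 38 | 1·2+2·0+4·2+4·7 = 38
gcd(1,6,1,2,4,4) = 1

Coefficients: [1, 6, 1, 2, 4, 4]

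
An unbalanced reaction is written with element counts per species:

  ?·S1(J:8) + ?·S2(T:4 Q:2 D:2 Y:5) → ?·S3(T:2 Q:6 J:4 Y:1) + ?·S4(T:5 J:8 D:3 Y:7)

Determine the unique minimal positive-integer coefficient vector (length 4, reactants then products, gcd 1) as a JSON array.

Coefficients: [5, 6, 2, 4]

T: 5·0+6·4 = 24 | 2·2+4·5 = 24
Q: 5·0+6·2 = 12 | 2·6+4·0 = 12
J: 5·8+6·0 = 40 | 2·4+4·8 = 40
D: 5·0+6·2 = 12 | 2·0+4·3 = 12
Y: 5·0+6·5 = 30 | 2·1+4·7 = 30
gcd(5,6,2,4) = 1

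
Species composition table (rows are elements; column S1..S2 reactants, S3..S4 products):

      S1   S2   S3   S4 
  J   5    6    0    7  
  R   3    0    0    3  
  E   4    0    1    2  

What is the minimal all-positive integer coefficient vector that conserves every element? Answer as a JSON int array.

J: 3·5+1·6 = 21 | 6·0+3·7 = 21
R: 3·3+1·0 = 9 | 6·0+3·3 = 9
E: 3·4+1·0 = 12 | 6·1+3·2 = 12
gcd(3,1,6,3) = 1

Coefficients: [3, 1, 6, 3]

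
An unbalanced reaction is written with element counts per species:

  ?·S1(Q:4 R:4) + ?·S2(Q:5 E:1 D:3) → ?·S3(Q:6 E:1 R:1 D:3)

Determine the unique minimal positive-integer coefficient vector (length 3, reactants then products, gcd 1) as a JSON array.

Coefficients: [1, 4, 4]

Q: 1·4+4·5 = 24 | 4·6 = 24
E: 1·0+4·1 = 4 | 4·1 = 4
R: 1·4+4·0 = 4 | 4·1 = 4
D: 1·0+4·3 = 12 | 4·3 = 12
gcd(1,4,4) = 1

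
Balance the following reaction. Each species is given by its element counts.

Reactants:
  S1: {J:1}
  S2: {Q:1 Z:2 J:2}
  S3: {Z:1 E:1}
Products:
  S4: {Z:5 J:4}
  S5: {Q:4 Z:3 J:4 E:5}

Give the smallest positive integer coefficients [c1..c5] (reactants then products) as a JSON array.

Q: 4·0+4·1+5·0 = 4 | 2·0+1·4 = 4
Z: 4·0+4·2+5·1 = 13 | 2·5+1·3 = 13
J: 4·1+4·2+5·0 = 12 | 2·4+1·4 = 12
E: 4·0+4·0+5·1 = 5 | 2·0+1·5 = 5
gcd(4,4,5,2,1) = 1

Coefficients: [4, 4, 5, 2, 1]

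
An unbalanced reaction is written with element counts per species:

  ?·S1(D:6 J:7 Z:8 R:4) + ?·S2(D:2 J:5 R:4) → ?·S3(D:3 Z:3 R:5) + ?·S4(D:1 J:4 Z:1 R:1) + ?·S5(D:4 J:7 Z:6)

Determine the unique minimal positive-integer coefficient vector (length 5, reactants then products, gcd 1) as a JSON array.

D: 6·6+1·2 = 38 | 5·3+3·1+5·4 = 38
J: 6·7+1·5 = 47 | 5·0+3·4+5·7 = 47
Z: 6·8+1·0 = 48 | 5·3+3·1+5·6 = 48
R: 6·4+1·4 = 28 | 5·5+3·1+5·0 = 28
gcd(6,1,5,3,5) = 1

Coefficients: [6, 1, 5, 3, 5]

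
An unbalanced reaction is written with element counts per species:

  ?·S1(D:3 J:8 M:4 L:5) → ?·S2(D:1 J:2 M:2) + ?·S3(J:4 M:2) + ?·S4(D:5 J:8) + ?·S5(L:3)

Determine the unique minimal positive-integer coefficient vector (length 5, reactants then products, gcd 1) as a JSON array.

D: 3·3 = 9 | 4·1+2·0+1·5+5·0 = 9
J: 3·8 = 24 | 4·2+2·4+1·8+5·0 = 24
M: 3·4 = 12 | 4·2+2·2+1·0+5·0 = 12
L: 3·5 = 15 | 4·0+2·0+1·0+5·3 = 15
gcd(3,4,2,1,5) = 1

Coefficients: [3, 4, 2, 1, 5]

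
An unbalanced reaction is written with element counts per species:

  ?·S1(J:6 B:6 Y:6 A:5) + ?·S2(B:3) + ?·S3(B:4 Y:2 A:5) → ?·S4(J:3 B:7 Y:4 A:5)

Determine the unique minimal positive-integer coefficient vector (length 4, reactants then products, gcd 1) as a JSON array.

Coefficients: [3, 4, 3, 6]

J: 3·6+4·0+3·0 = 18 | 6·3 = 18
B: 3·6+4·3+3·4 = 42 | 6·7 = 42
Y: 3·6+4·0+3·2 = 24 | 6·4 = 24
A: 3·5+4·0+3·5 = 30 | 6·5 = 30
gcd(3,4,3,6) = 1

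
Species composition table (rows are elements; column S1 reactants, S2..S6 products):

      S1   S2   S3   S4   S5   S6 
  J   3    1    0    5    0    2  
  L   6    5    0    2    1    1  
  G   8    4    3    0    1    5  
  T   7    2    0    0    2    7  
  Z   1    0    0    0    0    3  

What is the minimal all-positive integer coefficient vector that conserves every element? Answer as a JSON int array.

Coefficients: [3, 2, 2, 1, 5, 1]

J: 3·3 = 9 | 2·1+2·0+1·5+5·0+1·2 = 9
L: 3·6 = 18 | 2·5+2·0+1·2+5·1+1·1 = 18
G: 3·8 = 24 | 2·4+2·3+1·0+5·1+1·5 = 24
T: 3·7 = 21 | 2·2+2·0+1·0+5·2+1·7 = 21
Z: 3·1 = 3 | 2·0+2·0+1·0+5·0+1·3 = 3
gcd(3,2,2,1,5,1) = 1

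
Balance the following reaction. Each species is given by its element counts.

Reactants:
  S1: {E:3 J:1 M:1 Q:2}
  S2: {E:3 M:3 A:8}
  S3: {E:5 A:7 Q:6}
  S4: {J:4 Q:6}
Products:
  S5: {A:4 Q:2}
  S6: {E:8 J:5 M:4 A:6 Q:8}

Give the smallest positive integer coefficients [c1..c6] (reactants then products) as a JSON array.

Coefficients: [5, 5, 2, 5, 6, 5]

E: 5·3+5·3+2·5+5·0 = 40 | 6·0+5·8 = 40
J: 5·1+5·0+2·0+5·4 = 25 | 6·0+5·5 = 25
M: 5·1+5·3+2·0+5·0 = 20 | 6·0+5·4 = 20
A: 5·0+5·8+2·7+5·0 = 54 | 6·4+5·6 = 54
Q: 5·2+5·0+2·6+5·6 = 52 | 6·2+5·8 = 52
gcd(5,5,2,5,6,5) = 1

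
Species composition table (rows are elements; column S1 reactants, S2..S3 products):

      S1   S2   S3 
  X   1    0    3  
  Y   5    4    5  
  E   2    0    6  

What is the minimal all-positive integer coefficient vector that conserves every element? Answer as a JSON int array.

Coefficients: [6, 5, 2]

X: 6·1 = 6 | 5·0+2·3 = 6
Y: 6·5 = 30 | 5·4+2·5 = 30
E: 6·2 = 12 | 5·0+2·6 = 12
gcd(6,5,2) = 1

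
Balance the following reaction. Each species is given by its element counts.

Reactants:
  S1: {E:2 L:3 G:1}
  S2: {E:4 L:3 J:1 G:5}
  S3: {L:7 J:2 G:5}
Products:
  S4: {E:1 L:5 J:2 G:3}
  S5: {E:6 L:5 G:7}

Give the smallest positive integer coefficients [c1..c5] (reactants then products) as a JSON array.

Coefficients: [3, 4, 2, 4, 3]

E: 3·2+4·4+2·0 = 22 | 4·1+3·6 = 22
L: 3·3+4·3+2·7 = 35 | 4·5+3·5 = 35
J: 3·0+4·1+2·2 = 8 | 4·2+3·0 = 8
G: 3·1+4·5+2·5 = 33 | 4·3+3·7 = 33
gcd(3,4,2,4,3) = 1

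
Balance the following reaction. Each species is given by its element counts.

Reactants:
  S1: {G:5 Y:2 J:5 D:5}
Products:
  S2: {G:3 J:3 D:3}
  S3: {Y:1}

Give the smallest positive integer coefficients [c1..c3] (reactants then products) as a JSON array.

G: 3·5 = 15 | 5·3+6·0 = 15
Y: 3·2 = 6 | 5·0+6·1 = 6
J: 3·5 = 15 | 5·3+6·0 = 15
D: 3·5 = 15 | 5·3+6·0 = 15
gcd(3,5,6) = 1

Coefficients: [3, 5, 6]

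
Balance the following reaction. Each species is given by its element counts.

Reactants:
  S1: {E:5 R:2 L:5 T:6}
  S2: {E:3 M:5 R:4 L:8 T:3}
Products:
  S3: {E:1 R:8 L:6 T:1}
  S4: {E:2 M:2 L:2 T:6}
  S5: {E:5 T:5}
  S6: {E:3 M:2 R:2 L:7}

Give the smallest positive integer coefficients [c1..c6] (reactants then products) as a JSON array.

E: 5·5+4·3 = 37 | 2·1+5·2+2·5+5·3 = 37
M: 5·0+4·5 = 20 | 2·0+5·2+2·0+5·2 = 20
R: 5·2+4·4 = 26 | 2·8+5·0+2·0+5·2 = 26
L: 5·5+4·8 = 57 | 2·6+5·2+2·0+5·7 = 57
T: 5·6+4·3 = 42 | 2·1+5·6+2·5+5·0 = 42
gcd(5,4,2,5,2,5) = 1

Coefficients: [5, 4, 2, 5, 2, 5]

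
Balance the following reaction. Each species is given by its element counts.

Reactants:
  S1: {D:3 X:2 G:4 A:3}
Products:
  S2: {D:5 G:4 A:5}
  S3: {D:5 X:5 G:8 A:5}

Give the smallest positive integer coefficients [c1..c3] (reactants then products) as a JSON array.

Coefficients: [5, 1, 2]

D: 5·3 = 15 | 1·5+2·5 = 15
X: 5·2 = 10 | 1·0+2·5 = 10
G: 5·4 = 20 | 1·4+2·8 = 20
A: 5·3 = 15 | 1·5+2·5 = 15
gcd(5,1,2) = 1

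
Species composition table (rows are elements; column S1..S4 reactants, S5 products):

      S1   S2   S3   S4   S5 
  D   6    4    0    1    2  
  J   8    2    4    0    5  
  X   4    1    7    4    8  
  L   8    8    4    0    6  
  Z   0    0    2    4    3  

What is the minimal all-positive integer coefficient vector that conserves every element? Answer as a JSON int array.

D: 1·6+1·4+5·0+2·1 = 12 | 6·2 = 12
J: 1·8+1·2+5·4+2·0 = 30 | 6·5 = 30
X: 1·4+1·1+5·7+2·4 = 48 | 6·8 = 48
L: 1·8+1·8+5·4+2·0 = 36 | 6·6 = 36
Z: 1·0+1·0+5·2+2·4 = 18 | 6·3 = 18
gcd(1,1,5,2,6) = 1

Coefficients: [1, 1, 5, 2, 6]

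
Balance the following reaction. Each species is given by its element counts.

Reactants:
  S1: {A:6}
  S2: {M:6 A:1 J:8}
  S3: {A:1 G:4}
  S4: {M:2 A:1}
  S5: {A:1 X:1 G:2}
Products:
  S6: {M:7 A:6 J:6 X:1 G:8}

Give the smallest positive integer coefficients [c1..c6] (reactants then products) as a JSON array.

Coefficients: [1, 3, 6, 5, 4, 4]

M: 1·0+3·6+6·0+5·2+4·0 = 28 | 4·7 = 28
A: 1·6+3·1+6·1+5·1+4·1 = 24 | 4·6 = 24
J: 1·0+3·8+6·0+5·0+4·0 = 24 | 4·6 = 24
X: 1·0+3·0+6·0+5·0+4·1 = 4 | 4·1 = 4
G: 1·0+3·0+6·4+5·0+4·2 = 32 | 4·8 = 32
gcd(1,3,6,5,4,4) = 1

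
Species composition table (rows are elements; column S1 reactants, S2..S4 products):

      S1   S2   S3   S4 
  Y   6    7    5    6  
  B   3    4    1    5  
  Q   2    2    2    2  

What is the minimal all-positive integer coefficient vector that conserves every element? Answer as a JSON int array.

Coefficients: [5, 2, 2, 1]

Y: 5·6 = 30 | 2·7+2·5+1·6 = 30
B: 5·3 = 15 | 2·4+2·1+1·5 = 15
Q: 5·2 = 10 | 2·2+2·2+1·2 = 10
gcd(5,2,2,1) = 1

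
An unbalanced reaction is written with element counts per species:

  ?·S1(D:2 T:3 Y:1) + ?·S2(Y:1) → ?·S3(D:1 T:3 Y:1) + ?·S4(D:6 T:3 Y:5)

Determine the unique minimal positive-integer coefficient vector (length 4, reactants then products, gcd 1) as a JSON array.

Coefficients: [5, 4, 4, 1]

D: 5·2+4·0 = 10 | 4·1+1·6 = 10
T: 5·3+4·0 = 15 | 4·3+1·3 = 15
Y: 5·1+4·1 = 9 | 4·1+1·5 = 9
gcd(5,4,4,1) = 1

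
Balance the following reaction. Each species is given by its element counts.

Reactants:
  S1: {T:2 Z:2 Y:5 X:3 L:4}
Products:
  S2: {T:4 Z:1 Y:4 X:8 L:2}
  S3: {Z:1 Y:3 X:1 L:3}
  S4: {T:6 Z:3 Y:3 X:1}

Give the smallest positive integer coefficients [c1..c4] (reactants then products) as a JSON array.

T: 5·2 = 10 | 1·4+6·0+1·6 = 10
Z: 5·2 = 10 | 1·1+6·1+1·3 = 10
Y: 5·5 = 25 | 1·4+6·3+1·3 = 25
X: 5·3 = 15 | 1·8+6·1+1·1 = 15
L: 5·4 = 20 | 1·2+6·3+1·0 = 20
gcd(5,1,6,1) = 1

Coefficients: [5, 1, 6, 1]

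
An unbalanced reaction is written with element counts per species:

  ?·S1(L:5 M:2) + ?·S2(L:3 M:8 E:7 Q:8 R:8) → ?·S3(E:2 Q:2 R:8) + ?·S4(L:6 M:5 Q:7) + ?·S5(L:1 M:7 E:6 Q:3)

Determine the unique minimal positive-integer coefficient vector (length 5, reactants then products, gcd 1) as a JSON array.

Coefficients: [1, 6, 6, 3, 5]

L: 1·5+6·3 = 23 | 6·0+3·6+5·1 = 23
M: 1·2+6·8 = 50 | 6·0+3·5+5·7 = 50
E: 1·0+6·7 = 42 | 6·2+3·0+5·6 = 42
Q: 1·0+6·8 = 48 | 6·2+3·7+5·3 = 48
R: 1·0+6·8 = 48 | 6·8+3·0+5·0 = 48
gcd(1,6,6,3,5) = 1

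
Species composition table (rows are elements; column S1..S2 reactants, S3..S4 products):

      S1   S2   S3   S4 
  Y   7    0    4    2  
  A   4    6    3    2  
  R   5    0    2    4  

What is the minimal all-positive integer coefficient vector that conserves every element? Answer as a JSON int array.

Y: 4·7+1·0 = 28 | 6·4+2·2 = 28
A: 4·4+1·6 = 22 | 6·3+2·2 = 22
R: 4·5+1·0 = 20 | 6·2+2·4 = 20
gcd(4,1,6,2) = 1

Coefficients: [4, 1, 6, 2]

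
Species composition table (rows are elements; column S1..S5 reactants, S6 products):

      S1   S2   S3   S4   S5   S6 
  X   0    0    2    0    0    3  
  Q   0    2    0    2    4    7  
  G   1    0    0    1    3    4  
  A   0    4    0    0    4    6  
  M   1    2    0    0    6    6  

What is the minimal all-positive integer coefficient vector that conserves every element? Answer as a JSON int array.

X: 2·0+2·0+3·2+3·0+1·0 = 6 | 2·3 = 6
Q: 2·0+2·2+3·0+3·2+1·4 = 14 | 2·7 = 14
G: 2·1+2·0+3·0+3·1+1·3 = 8 | 2·4 = 8
A: 2·0+2·4+3·0+3·0+1·4 = 12 | 2·6 = 12
M: 2·1+2·2+3·0+3·0+1·6 = 12 | 2·6 = 12
gcd(2,2,3,3,1,2) = 1

Coefficients: [2, 2, 3, 3, 1, 2]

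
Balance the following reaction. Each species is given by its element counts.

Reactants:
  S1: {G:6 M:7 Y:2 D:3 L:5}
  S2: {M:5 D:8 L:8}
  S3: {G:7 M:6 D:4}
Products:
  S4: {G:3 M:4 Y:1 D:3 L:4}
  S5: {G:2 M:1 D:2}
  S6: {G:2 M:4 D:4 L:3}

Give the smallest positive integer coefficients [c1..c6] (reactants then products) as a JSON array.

G: 2·6+3·0+2·7 = 26 | 4·3+1·2+6·2 = 26
M: 2·7+3·5+2·6 = 41 | 4·4+1·1+6·4 = 41
Y: 2·2+3·0+2·0 = 4 | 4·1+1·0+6·0 = 4
D: 2·3+3·8+2·4 = 38 | 4·3+1·2+6·4 = 38
L: 2·5+3·8+2·0 = 34 | 4·4+1·0+6·3 = 34
gcd(2,3,2,4,1,6) = 1

Coefficients: [2, 3, 2, 4, 1, 6]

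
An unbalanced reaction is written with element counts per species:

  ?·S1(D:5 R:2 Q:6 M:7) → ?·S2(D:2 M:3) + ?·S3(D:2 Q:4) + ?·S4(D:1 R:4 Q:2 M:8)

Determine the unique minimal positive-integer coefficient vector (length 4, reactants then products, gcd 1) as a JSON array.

D: 4·5 = 20 | 4·2+5·2+2·1 = 20
R: 4·2 = 8 | 4·0+5·0+2·4 = 8
Q: 4·6 = 24 | 4·0+5·4+2·2 = 24
M: 4·7 = 28 | 4·3+5·0+2·8 = 28
gcd(4,4,5,2) = 1

Coefficients: [4, 4, 5, 2]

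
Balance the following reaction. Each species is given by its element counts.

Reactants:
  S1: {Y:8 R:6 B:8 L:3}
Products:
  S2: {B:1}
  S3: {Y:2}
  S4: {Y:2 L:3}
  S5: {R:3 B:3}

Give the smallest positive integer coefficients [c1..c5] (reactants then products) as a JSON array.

Y: 1·8 = 8 | 2·0+3·2+1·2+2·0 = 8
R: 1·6 = 6 | 2·0+3·0+1·0+2·3 = 6
B: 1·8 = 8 | 2·1+3·0+1·0+2·3 = 8
L: 1·3 = 3 | 2·0+3·0+1·3+2·0 = 3
gcd(1,2,3,1,2) = 1

Coefficients: [1, 2, 3, 1, 2]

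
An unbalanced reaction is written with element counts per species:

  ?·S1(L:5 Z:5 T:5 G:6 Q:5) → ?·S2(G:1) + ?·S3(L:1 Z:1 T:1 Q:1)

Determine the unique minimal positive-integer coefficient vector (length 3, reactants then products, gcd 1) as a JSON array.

Coefficients: [1, 6, 5]

L: 1·5 = 5 | 6·0+5·1 = 5
Z: 1·5 = 5 | 6·0+5·1 = 5
T: 1·5 = 5 | 6·0+5·1 = 5
G: 1·6 = 6 | 6·1+5·0 = 6
Q: 1·5 = 5 | 6·0+5·1 = 5
gcd(1,6,5) = 1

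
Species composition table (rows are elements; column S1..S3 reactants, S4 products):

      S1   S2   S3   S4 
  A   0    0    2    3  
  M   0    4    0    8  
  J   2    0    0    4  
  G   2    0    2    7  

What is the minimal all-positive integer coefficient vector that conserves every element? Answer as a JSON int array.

Coefficients: [4, 4, 3, 2]

A: 4·0+4·0+3·2 = 6 | 2·3 = 6
M: 4·0+4·4+3·0 = 16 | 2·8 = 16
J: 4·2+4·0+3·0 = 8 | 2·4 = 8
G: 4·2+4·0+3·2 = 14 | 2·7 = 14
gcd(4,4,3,2) = 1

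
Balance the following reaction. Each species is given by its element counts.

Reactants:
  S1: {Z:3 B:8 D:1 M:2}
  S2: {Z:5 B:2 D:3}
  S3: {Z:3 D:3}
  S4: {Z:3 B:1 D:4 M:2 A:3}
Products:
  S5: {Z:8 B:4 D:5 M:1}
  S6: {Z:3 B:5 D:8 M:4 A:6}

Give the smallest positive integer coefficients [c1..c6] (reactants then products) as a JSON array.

Z: 3·3+3·5+6·3+4·3 = 54 | 6·8+2·3 = 54
B: 3·8+3·2+6·0+4·1 = 34 | 6·4+2·5 = 34
D: 3·1+3·3+6·3+4·4 = 46 | 6·5+2·8 = 46
M: 3·2+3·0+6·0+4·2 = 14 | 6·1+2·4 = 14
A: 3·0+3·0+6·0+4·3 = 12 | 6·0+2·6 = 12
gcd(3,3,6,4,6,2) = 1

Coefficients: [3, 3, 6, 4, 6, 2]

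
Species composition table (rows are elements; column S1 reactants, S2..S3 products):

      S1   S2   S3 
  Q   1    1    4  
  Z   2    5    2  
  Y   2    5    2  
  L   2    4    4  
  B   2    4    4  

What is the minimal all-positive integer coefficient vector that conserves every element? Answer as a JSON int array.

Q: 6·1 = 6 | 2·1+1·4 = 6
Z: 6·2 = 12 | 2·5+1·2 = 12
Y: 6·2 = 12 | 2·5+1·2 = 12
L: 6·2 = 12 | 2·4+1·4 = 12
B: 6·2 = 12 | 2·4+1·4 = 12
gcd(6,2,1) = 1

Coefficients: [6, 2, 1]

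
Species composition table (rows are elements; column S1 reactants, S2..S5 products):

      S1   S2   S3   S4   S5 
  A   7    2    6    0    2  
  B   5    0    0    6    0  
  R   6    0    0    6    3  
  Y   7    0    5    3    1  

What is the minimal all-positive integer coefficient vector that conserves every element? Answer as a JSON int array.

Coefficients: [6, 4, 5, 5, 2]

A: 6·7 = 42 | 4·2+5·6+5·0+2·2 = 42
B: 6·5 = 30 | 4·0+5·0+5·6+2·0 = 30
R: 6·6 = 36 | 4·0+5·0+5·6+2·3 = 36
Y: 6·7 = 42 | 4·0+5·5+5·3+2·1 = 42
gcd(6,4,5,5,2) = 1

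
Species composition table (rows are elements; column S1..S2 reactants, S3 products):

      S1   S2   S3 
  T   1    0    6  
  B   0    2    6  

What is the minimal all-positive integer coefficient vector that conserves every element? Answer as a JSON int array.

Coefficients: [6, 3, 1]

T: 6·1+3·0 = 6 | 1·6 = 6
B: 6·0+3·2 = 6 | 1·6 = 6
gcd(6,3,1) = 1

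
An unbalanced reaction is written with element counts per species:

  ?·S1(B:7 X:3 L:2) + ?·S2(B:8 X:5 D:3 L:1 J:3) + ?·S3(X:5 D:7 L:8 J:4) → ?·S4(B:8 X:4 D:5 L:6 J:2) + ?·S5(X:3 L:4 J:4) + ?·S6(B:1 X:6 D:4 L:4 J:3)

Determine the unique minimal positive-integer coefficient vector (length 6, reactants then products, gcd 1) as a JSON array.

Coefficients: [4, 2, 5, 5, 1, 4]

B: 4·7+2·8+5·0 = 44 | 5·8+1·0+4·1 = 44
X: 4·3+2·5+5·5 = 47 | 5·4+1·3+4·6 = 47
D: 4·0+2·3+5·7 = 41 | 5·5+1·0+4·4 = 41
L: 4·2+2·1+5·8 = 50 | 5·6+1·4+4·4 = 50
J: 4·0+2·3+5·4 = 26 | 5·2+1·4+4·3 = 26
gcd(4,2,5,5,1,4) = 1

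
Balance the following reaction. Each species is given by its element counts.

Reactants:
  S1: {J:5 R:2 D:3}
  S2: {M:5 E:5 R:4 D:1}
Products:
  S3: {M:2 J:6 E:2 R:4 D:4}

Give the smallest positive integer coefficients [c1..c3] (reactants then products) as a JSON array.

M: 6·0+2·5 = 10 | 5·2 = 10
J: 6·5+2·0 = 30 | 5·6 = 30
E: 6·0+2·5 = 10 | 5·2 = 10
R: 6·2+2·4 = 20 | 5·4 = 20
D: 6·3+2·1 = 20 | 5·4 = 20
gcd(6,2,5) = 1

Coefficients: [6, 2, 5]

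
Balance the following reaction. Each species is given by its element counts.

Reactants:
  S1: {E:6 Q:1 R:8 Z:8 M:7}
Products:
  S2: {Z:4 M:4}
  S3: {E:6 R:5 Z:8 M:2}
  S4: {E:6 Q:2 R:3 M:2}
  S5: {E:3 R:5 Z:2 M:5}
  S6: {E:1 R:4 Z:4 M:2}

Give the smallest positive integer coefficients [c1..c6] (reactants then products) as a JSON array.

E: 6·6 = 36 | 3·0+1·6+3·6+2·3+6·1 = 36
Q: 6·1 = 6 | 3·0+1·0+3·2+2·0+6·0 = 6
R: 6·8 = 48 | 3·0+1·5+3·3+2·5+6·4 = 48
Z: 6·8 = 48 | 3·4+1·8+3·0+2·2+6·4 = 48
M: 6·7 = 42 | 3·4+1·2+3·2+2·5+6·2 = 42
gcd(6,3,1,3,2,6) = 1

Coefficients: [6, 3, 1, 3, 2, 6]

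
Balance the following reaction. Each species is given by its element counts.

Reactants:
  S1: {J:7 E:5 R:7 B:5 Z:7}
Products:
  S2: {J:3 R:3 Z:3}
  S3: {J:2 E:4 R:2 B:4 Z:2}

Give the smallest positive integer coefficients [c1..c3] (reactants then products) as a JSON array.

J: 4·7 = 28 | 6·3+5·2 = 28
E: 4·5 = 20 | 6·0+5·4 = 20
R: 4·7 = 28 | 6·3+5·2 = 28
B: 4·5 = 20 | 6·0+5·4 = 20
Z: 4·7 = 28 | 6·3+5·2 = 28
gcd(4,6,5) = 1

Coefficients: [4, 6, 5]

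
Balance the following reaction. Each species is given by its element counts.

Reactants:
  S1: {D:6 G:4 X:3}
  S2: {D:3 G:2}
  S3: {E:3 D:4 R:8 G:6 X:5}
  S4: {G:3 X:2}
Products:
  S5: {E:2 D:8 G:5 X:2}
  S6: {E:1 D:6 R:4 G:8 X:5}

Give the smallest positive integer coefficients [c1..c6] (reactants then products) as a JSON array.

Coefficients: [2, 4, 2, 3, 1, 4]

E: 2·0+4·0+2·3+3·0 = 6 | 1·2+4·1 = 6
D: 2·6+4·3+2·4+3·0 = 32 | 1·8+4·6 = 32
R: 2·0+4·0+2·8+3·0 = 16 | 1·0+4·4 = 16
G: 2·4+4·2+2·6+3·3 = 37 | 1·5+4·8 = 37
X: 2·3+4·0+2·5+3·2 = 22 | 1·2+4·5 = 22
gcd(2,4,2,3,1,4) = 1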